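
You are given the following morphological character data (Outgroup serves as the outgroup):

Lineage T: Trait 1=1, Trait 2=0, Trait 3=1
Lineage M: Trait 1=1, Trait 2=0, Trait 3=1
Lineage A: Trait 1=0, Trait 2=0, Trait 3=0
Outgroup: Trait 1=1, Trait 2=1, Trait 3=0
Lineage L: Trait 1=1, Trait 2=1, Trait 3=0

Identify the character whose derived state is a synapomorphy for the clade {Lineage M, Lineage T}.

Character polarity is set by the outgroup: the derived state is whichever differs from the outgroup's state, so for Trait 1, Trait 2 the derived state is '0', and for the remaining characters it is '1'.
Trait 1: derived state '0' in Lineage A only — an autapomorphy, so it tells us nothing about relationships among taxa.
Only Lineage A, Lineage M, and Lineage T show the derived state '0' for Trait 2, supporting them as a clade.
Only Lineage M and Lineage T show the derived state '1' for Trait 3, supporting them as a clade.
Most parsimonious ingroup topology: ((Lineage A,(Lineage T,Lineage M)),Lineage L).
The clade {Lineage M, Lineage T} is supported by Trait 3: its derived state '1' occurs in exactly those taxa and in no other taxon (including the outgroup).

Trait 3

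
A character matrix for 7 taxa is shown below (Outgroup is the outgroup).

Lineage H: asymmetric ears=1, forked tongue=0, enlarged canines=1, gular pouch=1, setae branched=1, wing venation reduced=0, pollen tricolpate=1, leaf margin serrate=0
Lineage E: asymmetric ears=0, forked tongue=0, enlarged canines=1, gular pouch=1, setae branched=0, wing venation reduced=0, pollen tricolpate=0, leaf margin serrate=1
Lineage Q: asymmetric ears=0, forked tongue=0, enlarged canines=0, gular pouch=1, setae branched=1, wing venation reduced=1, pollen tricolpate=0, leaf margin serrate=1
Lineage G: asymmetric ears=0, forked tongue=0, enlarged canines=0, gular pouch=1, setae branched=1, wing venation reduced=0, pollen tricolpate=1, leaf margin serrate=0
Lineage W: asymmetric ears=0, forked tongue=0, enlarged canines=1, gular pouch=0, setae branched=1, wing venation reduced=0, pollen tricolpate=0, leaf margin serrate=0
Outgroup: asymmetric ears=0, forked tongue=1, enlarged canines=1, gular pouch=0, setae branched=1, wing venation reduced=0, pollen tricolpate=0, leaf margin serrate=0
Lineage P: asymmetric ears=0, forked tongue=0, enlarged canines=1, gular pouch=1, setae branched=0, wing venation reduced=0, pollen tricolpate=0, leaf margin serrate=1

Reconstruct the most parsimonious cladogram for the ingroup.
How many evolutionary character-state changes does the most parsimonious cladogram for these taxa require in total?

Character polarity is set by the outgroup: the derived state is whichever differs from the outgroup's state, so for forked tongue, enlarged canines, setae branched the derived state is '0', and for the remaining characters it is '1'.
asymmetric ears: derived state '1' in Lineage H only — an autapomorphy, so it tells us nothing about relationships among taxa.
forked tongue (derived state '0') is shared by all ingroup taxa — unites the whole ingroup.
enlarged canines groups Lineage G and Lineage Q, which is incompatible with the clades supported by the remaining characters; treating it as convergent (homoplasy) costs fewer steps than any alternative tree.
gular pouch: derived state '1' in Lineage E, Lineage G, Lineage H, Lineage P, and Lineage Q only — synapomorphy for {Lineage E, Lineage G, Lineage H, Lineage P, Lineage Q}.
setae branched (derived state '0') is shared by Lineage E and Lineage P — a synapomorphy uniting that clade.
wing venation reduced (derived state '1') is unique to Lineage Q (autapomorphy; uninformative for grouping).
pollen tricolpate (derived state '1') is shared by Lineage G and Lineage H — a synapomorphy uniting that clade.
leaf margin serrate: derived state '1' in Lineage E, Lineage P, and Lineage Q only — synapomorphy for {Lineage E, Lineage P, Lineage Q}.
Most parsimonious ingroup topology: ((((Lineage P,Lineage E),Lineage Q),(Lineage G,Lineage H)),Lineage W).
Changes per character on this tree: asymmetric ears: 1; forked tongue: 1; enlarged canines: 2; gular pouch: 1; setae branched: 1; wing venation reduced: 1; pollen tricolpate: 1; leaf margin serrate: 1.
Total = 9.

9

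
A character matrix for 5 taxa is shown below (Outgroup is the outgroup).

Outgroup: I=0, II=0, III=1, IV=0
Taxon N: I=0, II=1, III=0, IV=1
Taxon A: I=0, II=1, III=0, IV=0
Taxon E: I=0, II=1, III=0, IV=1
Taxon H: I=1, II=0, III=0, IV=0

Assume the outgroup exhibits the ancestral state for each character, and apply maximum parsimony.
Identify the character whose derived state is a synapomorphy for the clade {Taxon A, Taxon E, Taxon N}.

Character polarity is set by the outgroup: the derived state is whichever differs from the outgroup's state, so for III the derived state is '0', and for the remaining characters it is '1'.
I (derived state '1') is unique to Taxon H (autapomorphy; uninformative for grouping).
Only Taxon A, Taxon E, and Taxon N show the derived state '1' for II, supporting them as a clade.
III (derived state '0') is shared by all ingroup taxa — unites the whole ingroup.
IV: derived state '1' in Taxon E and Taxon N only — synapomorphy for {Taxon E, Taxon N}.
Most parsimonious ingroup topology: (((Taxon N,Taxon E),Taxon A),Taxon H).
The clade {Taxon A, Taxon E, Taxon N} is supported by II: its derived state '1' occurs in exactly those taxa and in no other taxon (including the outgroup).

II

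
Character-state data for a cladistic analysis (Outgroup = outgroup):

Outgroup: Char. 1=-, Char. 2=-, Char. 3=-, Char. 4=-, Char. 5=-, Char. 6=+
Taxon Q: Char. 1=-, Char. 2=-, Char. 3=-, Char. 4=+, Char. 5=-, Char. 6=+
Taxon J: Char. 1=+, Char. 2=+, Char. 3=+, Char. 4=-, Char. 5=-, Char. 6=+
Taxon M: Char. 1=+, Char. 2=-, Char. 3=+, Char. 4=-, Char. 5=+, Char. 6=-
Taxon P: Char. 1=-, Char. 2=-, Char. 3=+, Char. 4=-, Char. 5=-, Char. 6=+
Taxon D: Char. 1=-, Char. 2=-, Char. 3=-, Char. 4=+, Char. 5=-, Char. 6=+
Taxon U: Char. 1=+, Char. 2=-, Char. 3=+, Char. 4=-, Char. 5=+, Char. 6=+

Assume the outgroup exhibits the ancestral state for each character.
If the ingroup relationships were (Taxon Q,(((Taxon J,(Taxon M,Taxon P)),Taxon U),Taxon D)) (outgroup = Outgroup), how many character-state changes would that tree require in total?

Map each character onto (Taxon Q,(((Taxon J,(Taxon M,Taxon P)),Taxon U),Taxon D)) (rooted by Outgroup) and count the minimum state changes it requires (Fitch parsimony):
Char. 1: 2; Char. 2: 1; Char. 3: 1; Char. 4: 2; Char. 5: 2; Char. 6: 1.
Total tree length = 9.

9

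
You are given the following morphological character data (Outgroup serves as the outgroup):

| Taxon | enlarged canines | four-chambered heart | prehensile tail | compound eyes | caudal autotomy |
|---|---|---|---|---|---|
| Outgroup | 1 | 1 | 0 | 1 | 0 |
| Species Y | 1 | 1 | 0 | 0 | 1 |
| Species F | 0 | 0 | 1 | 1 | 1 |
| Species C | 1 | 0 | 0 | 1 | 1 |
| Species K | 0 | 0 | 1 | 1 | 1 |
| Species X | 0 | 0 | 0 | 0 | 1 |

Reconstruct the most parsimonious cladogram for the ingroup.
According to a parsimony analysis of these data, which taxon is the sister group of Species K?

Species F

Character polarity is set by the outgroup: the derived state is whichever differs from the outgroup's state, so for enlarged canines, four-chambered heart, compound eyes the derived state is '0', and for the remaining characters it is '1'.
enlarged canines (derived state '0') is shared by Species F, Species K, and Species X — a synapomorphy uniting that clade.
Only Species C, Species F, Species K, and Species X show the derived state '0' for four-chambered heart, supporting them as a clade.
prehensile tail: derived state '1' in Species F and Species K only — synapomorphy for {Species F, Species K}.
compound eyes groups Species X and Species Y, which is incompatible with the clades supported by the remaining characters; treating it as convergent (homoplasy) costs fewer steps than any alternative tree.
All ingroup taxa share the derived state '1' for caudal autotomy; it defines the ingroup but does not resolve relationships within it.
Most parsimonious ingroup topology: (Species Y,(((Species F,Species K),Species X),Species C)).
Species K and Species F form a cherry on this tree, so they are sister taxa.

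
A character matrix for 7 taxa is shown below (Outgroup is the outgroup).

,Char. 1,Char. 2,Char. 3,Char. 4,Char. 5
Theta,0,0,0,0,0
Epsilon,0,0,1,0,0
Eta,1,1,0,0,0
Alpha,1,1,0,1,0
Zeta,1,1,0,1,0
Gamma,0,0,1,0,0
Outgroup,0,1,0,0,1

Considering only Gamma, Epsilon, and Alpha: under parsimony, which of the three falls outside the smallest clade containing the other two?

Alpha

Character polarity is set by the outgroup: the derived state is whichever differs from the outgroup's state, so for Char. 2, Char. 5 the derived state is '0', and for the remaining characters it is '1'.
Char. 1: derived state '1' in Alpha, Eta, and Zeta only — synapomorphy for {Alpha, Eta, Zeta}.
Char. 2 (derived state '0') is shared by Epsilon, Gamma, and Theta — a synapomorphy uniting that clade.
Char. 3: derived state '1' in Epsilon and Gamma only — synapomorphy for {Epsilon, Gamma}.
Only Alpha and Zeta show the derived state '1' for Char. 4, supporting them as a clade.
Char. 5 (derived state '0') is shared by all ingroup taxa — unites the whole ingroup.
Most parsimonious ingroup topology: (((Alpha,Zeta),Eta),((Gamma,Epsilon),Theta)).
Epsilon and Gamma share a more recent common ancestor with each other than either does with Alpha, so Alpha is the least closely related of the three.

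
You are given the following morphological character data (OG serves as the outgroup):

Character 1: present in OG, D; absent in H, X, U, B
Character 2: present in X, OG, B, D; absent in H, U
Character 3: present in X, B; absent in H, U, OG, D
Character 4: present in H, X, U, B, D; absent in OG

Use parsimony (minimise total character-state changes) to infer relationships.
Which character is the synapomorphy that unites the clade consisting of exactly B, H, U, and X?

Character polarity is set by the outgroup: the derived state is whichever differs from the outgroup's state, so for Character 1, Character 2 the derived state is 'absent', and for the remaining characters it is 'present'.
Character 1: derived state 'absent' in B, H, U, and X only — synapomorphy for {B, H, U, X}.
Character 2 (derived state 'absent') is shared by H and U — a synapomorphy uniting that clade.
Character 3 (derived state 'present') is shared by B and X — a synapomorphy uniting that clade.
All ingroup taxa share the derived state 'present' for Character 4; it defines the ingroup but does not resolve relationships within it.
Most parsimonious ingroup topology: (((B,X),(U,H)),D).
The clade {B, H, U, X} is supported by Character 1: its derived state 'absent' occurs in exactly those taxa and in no other taxon (including the outgroup).

Character 1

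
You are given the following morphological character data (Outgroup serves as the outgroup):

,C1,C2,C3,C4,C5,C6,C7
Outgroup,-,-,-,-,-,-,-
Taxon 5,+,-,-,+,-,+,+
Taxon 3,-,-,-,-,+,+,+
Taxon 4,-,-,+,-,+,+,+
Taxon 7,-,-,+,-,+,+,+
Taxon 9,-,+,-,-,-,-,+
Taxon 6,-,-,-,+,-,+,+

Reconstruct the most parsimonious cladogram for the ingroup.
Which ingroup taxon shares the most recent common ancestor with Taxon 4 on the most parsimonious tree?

The outgroup has state '-' for every character, so '+' is the derived state throughout.
C1: derived state '+' in Taxon 5 only — an autapomorphy, so it tells us nothing about relationships among taxa.
C2 (derived state '+') is unique to Taxon 9 (autapomorphy; uninformative for grouping).
C3 (derived state '+') is shared by Taxon 4 and Taxon 7 — a synapomorphy uniting that clade.
Only Taxon 5 and Taxon 6 show the derived state '+' for C4, supporting them as a clade.
C5: derived state '+' in Taxon 3, Taxon 4, and Taxon 7 only — synapomorphy for {Taxon 3, Taxon 4, Taxon 7}.
Only Taxon 3, Taxon 4, Taxon 5, Taxon 6, and Taxon 7 show the derived state '+' for C6, supporting them as a clade.
All ingroup taxa share the derived state '+' for C7; it defines the ingroup but does not resolve relationships within it.
Most parsimonious ingroup topology: (((Taxon 5,Taxon 6),(Taxon 3,(Taxon 4,Taxon 7))),Taxon 9).
Taxon 4 and Taxon 7 form a cherry on this tree, so they are sister taxa.

Taxon 7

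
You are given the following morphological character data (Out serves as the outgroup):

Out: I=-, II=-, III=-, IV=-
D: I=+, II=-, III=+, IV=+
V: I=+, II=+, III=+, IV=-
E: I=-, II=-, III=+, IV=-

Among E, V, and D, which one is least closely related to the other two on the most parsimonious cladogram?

E

The outgroup has state '-' for every character, so '+' is the derived state throughout.
I (derived state '+') is shared by D and V — a synapomorphy uniting that clade.
II: derived state '+' in V only — an autapomorphy, so it tells us nothing about relationships among taxa.
All ingroup taxa share the derived state '+' for III; it defines the ingroup but does not resolve relationships within it.
IV: derived state '+' in D only — an autapomorphy, so it tells us nothing about relationships among taxa.
Most parsimonious ingroup topology: ((D,V),E).
V and D share a more recent common ancestor with each other than either does with E, so E is the least closely related of the three.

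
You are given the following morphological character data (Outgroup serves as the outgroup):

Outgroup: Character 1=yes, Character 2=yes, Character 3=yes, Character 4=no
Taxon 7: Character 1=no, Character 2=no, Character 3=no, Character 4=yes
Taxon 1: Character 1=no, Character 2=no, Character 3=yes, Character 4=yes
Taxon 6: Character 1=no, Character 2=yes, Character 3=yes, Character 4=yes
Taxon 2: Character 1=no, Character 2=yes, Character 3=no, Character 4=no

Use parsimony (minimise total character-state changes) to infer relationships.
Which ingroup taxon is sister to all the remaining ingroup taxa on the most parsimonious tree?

Taxon 2

Character polarity is set by the outgroup: the derived state is whichever differs from the outgroup's state, so for Character 1, Character 2, Character 3 the derived state is 'no', and for the remaining characters it is 'yes'.
Character 1 (derived state 'no') is shared by all ingroup taxa — unites the whole ingroup.
Character 2: derived state 'no' in Taxon 1 and Taxon 7 only — synapomorphy for {Taxon 1, Taxon 7}.
Character 3 (state 'no') occurs in Taxon 2 and Taxon 7 but conflicts with the nesting implied by the other characters — most parsimoniously interpreted as homoplasy.
Character 4: derived state 'yes' in Taxon 1, Taxon 6, and Taxon 7 only — synapomorphy for {Taxon 1, Taxon 6, Taxon 7}.
Most parsimonious ingroup topology: (((Taxon 7,Taxon 1),Taxon 6),Taxon 2).
Taxon 2 is sister to the clade containing all other ingroup taxa, so it is the earliest-diverging (most basal) ingroup lineage.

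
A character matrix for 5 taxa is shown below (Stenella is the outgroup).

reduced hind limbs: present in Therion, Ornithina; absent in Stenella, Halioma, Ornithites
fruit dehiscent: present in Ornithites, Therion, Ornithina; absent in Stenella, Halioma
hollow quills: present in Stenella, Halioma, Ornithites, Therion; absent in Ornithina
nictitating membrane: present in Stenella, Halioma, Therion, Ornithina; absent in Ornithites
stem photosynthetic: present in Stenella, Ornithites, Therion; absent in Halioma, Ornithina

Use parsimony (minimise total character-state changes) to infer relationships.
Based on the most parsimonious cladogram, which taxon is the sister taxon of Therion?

Ornithina

Character polarity is set by the outgroup: the derived state is whichever differs from the outgroup's state, so for hollow quills, nictitating membrane, stem photosynthetic the derived state is 'absent', and for the remaining characters it is 'present'.
reduced hind limbs: derived state 'present' in Ornithina and Therion only — synapomorphy for {Ornithina, Therion}.
fruit dehiscent: derived state 'present' in Ornithina, Ornithites, and Therion only — synapomorphy for {Ornithina, Ornithites, Therion}.
hollow quills: derived state 'absent' in Ornithina only — an autapomorphy, so it tells us nothing about relationships among taxa.
nictitating membrane: derived state 'absent' in Ornithites only — an autapomorphy, so it tells us nothing about relationships among taxa.
stem photosynthetic groups Halioma and Ornithina, which is incompatible with the clades supported by the remaining characters; treating it as convergent (homoplasy) costs fewer steps than any alternative tree.
Most parsimonious ingroup topology: (Halioma,(Ornithites,(Therion,Ornithina))).
Therion and Ornithina form a cherry on this tree, so they are sister taxa.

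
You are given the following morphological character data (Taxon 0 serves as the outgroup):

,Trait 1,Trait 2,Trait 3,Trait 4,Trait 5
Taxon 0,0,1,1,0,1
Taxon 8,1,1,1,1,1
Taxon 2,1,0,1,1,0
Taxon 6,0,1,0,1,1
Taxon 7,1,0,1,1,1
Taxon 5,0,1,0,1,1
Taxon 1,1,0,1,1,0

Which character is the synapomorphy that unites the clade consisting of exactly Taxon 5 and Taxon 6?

Trait 3

Character polarity is set by the outgroup: the derived state is whichever differs from the outgroup's state, so for Trait 2, Trait 3, Trait 5 the derived state is '0', and for the remaining characters it is '1'.
Only Taxon 1, Taxon 2, Taxon 7, and Taxon 8 show the derived state '1' for Trait 1, supporting them as a clade.
Trait 2: derived state '0' in Taxon 1, Taxon 2, and Taxon 7 only — synapomorphy for {Taxon 1, Taxon 2, Taxon 7}.
Trait 3 (derived state '0') is shared by Taxon 5 and Taxon 6 — a synapomorphy uniting that clade.
All ingroup taxa share the derived state '1' for Trait 4; it defines the ingroup but does not resolve relationships within it.
Trait 5 (derived state '0') is shared by Taxon 1 and Taxon 2 — a synapomorphy uniting that clade.
Most parsimonious ingroup topology: ((Taxon 8,((Taxon 2,Taxon 1),Taxon 7)),(Taxon 6,Taxon 5)).
The clade {Taxon 5, Taxon 6} is supported by Trait 3: its derived state '0' occurs in exactly those taxa and in no other taxon (including the outgroup).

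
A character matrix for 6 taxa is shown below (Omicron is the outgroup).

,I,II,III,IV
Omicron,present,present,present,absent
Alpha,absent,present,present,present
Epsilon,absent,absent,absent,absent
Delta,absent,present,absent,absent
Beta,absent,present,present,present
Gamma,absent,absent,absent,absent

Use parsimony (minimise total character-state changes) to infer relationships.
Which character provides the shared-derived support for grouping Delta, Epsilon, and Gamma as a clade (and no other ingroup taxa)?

III

Character polarity is set by the outgroup: the derived state is whichever differs from the outgroup's state, so for I, II, III the derived state is 'absent', and for the remaining characters it is 'present'.
I (derived state 'absent') is shared by all ingroup taxa — unites the whole ingroup.
II: derived state 'absent' in Epsilon and Gamma only — synapomorphy for {Epsilon, Gamma}.
III: derived state 'absent' in Delta, Epsilon, and Gamma only — synapomorphy for {Delta, Epsilon, Gamma}.
IV (derived state 'present') is shared by Alpha and Beta — a synapomorphy uniting that clade.
Most parsimonious ingroup topology: ((Beta,Alpha),((Epsilon,Gamma),Delta)).
The clade {Delta, Epsilon, Gamma} is supported by III: its derived state 'absent' occurs in exactly those taxa and in no other taxon (including the outgroup).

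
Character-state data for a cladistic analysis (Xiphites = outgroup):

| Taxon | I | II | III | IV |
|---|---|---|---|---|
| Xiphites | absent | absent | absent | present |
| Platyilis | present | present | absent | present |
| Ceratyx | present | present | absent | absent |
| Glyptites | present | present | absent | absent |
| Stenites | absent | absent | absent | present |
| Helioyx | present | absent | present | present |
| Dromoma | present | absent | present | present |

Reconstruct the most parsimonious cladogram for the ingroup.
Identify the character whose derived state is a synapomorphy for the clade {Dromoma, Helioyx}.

Character polarity is set by the outgroup: the derived state is whichever differs from the outgroup's state, so for IV the derived state is 'absent', and for the remaining characters it is 'present'.
I (derived state 'present') is shared by Ceratyx, Dromoma, Glyptites, Helioyx, and Platyilis — a synapomorphy uniting that clade.
II (derived state 'present') is shared by Ceratyx, Glyptites, and Platyilis — a synapomorphy uniting that clade.
Only Dromoma and Helioyx show the derived state 'present' for III, supporting them as a clade.
Only Ceratyx and Glyptites show the derived state 'absent' for IV, supporting them as a clade.
Most parsimonious ingroup topology: (((Platyilis,(Ceratyx,Glyptites)),(Helioyx,Dromoma)),Stenites).
The clade {Dromoma, Helioyx} is supported by III: its derived state 'present' occurs in exactly those taxa and in no other taxon (including the outgroup).

III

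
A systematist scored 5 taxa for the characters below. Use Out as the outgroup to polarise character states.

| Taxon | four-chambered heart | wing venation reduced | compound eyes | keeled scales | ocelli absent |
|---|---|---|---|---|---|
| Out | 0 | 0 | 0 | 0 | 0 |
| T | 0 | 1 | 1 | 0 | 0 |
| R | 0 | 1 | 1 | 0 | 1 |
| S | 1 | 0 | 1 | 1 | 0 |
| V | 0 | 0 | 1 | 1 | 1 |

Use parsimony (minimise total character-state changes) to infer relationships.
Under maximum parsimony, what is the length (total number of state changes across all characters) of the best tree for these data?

The outgroup has state '0' for every character, so '1' is the derived state throughout.
four-chambered heart (derived state '1') is unique to S (autapomorphy; uninformative for grouping).
wing venation reduced (derived state '1') is shared by R and T — a synapomorphy uniting that clade.
compound eyes (derived state '1') is shared by all ingroup taxa — unites the whole ingroup.
Only S and V show the derived state '1' for keeled scales, supporting them as a clade.
ocelli absent (state '1') occurs in R and V but conflicts with the nesting implied by the other characters — most parsimoniously interpreted as homoplasy.
Most parsimonious ingroup topology: ((T,R),(S,V)).
Changes per character on this tree: four-chambered heart: 1; wing venation reduced: 1; compound eyes: 1; keeled scales: 1; ocelli absent: 2.
Total = 6.

6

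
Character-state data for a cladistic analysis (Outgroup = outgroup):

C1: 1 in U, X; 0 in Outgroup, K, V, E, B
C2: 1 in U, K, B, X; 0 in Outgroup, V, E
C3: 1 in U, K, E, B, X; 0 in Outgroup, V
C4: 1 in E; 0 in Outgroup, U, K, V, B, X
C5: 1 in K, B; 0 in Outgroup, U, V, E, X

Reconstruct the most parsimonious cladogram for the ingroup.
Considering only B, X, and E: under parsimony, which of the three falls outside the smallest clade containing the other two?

The outgroup has state '0' for every character, so '1' is the derived state throughout.
C1 (derived state '1') is shared by U and X — a synapomorphy uniting that clade.
C2 (derived state '1') is shared by B, K, U, and X — a synapomorphy uniting that clade.
C3 (derived state '1') is shared by B, E, K, U, and X — a synapomorphy uniting that clade.
C4: derived state '1' in E only — an autapomorphy, so it tells us nothing about relationships among taxa.
C5: derived state '1' in B and K only — synapomorphy for {B, K}.
Most parsimonious ingroup topology: ((((U,X),(K,B)),E),V).
B and X share a more recent common ancestor with each other than either does with E, so E is the least closely related of the three.

E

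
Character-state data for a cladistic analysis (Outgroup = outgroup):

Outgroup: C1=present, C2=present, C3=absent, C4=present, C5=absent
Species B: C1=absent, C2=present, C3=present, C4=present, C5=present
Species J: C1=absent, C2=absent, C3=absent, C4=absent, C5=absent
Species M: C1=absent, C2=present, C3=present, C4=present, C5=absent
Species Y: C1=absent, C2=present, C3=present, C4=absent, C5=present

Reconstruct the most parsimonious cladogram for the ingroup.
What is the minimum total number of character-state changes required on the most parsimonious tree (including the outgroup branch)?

6

Character polarity is set by the outgroup: the derived state is whichever differs from the outgroup's state, so for C1, C2, C4 the derived state is 'absent', and for the remaining characters it is 'present'.
C1 (derived state 'absent') is shared by all ingroup taxa — unites the whole ingroup.
C2 (derived state 'absent') is unique to Species J (autapomorphy; uninformative for grouping).
C3 (derived state 'present') is shared by Species B, Species M, and Species Y — a synapomorphy uniting that clade.
C4 groups Species J and Species Y, which is incompatible with the clades supported by the remaining characters; treating it as convergent (homoplasy) costs fewer steps than any alternative tree.
Only Species B and Species Y show the derived state 'present' for C5, supporting them as a clade.
Most parsimonious ingroup topology: (((Species B,Species Y),Species M),Species J).
Changes per character on this tree: C1: 1; C2: 1; C3: 1; C4: 2; C5: 1.
Total = 6.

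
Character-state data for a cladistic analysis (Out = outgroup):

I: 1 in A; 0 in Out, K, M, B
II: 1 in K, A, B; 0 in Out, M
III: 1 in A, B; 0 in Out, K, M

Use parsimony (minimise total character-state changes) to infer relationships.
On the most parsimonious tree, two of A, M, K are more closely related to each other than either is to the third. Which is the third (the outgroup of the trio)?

M

The outgroup has state '0' for every character, so '1' is the derived state throughout.
I: derived state '1' in A only — an autapomorphy, so it tells us nothing about relationships among taxa.
II (derived state '1') is shared by A, B, and K — a synapomorphy uniting that clade.
Only A and B show the derived state '1' for III, supporting them as a clade.
Most parsimonious ingroup topology: ((K,(A,B)),M).
K and A share a more recent common ancestor with each other than either does with M, so M is the least closely related of the three.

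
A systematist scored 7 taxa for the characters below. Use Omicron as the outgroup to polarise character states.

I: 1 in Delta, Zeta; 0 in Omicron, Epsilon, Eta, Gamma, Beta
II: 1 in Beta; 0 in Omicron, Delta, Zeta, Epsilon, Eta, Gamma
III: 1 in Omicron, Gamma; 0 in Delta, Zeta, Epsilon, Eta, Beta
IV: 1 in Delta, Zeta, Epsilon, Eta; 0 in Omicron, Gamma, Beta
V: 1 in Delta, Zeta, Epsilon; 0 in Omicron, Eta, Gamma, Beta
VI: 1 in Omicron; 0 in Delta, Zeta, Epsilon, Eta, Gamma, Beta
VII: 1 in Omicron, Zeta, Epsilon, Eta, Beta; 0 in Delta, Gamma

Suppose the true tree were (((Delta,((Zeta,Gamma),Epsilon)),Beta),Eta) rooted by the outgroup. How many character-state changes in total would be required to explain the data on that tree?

Map each character onto (((Delta,((Zeta,Gamma),Epsilon)),Beta),Eta) (rooted by Omicron) and count the minimum state changes it requires (Fitch parsimony):
I: 2; II: 1; III: 2; IV: 3; V: 2; VI: 1; VII: 2.
Total tree length = 13.

13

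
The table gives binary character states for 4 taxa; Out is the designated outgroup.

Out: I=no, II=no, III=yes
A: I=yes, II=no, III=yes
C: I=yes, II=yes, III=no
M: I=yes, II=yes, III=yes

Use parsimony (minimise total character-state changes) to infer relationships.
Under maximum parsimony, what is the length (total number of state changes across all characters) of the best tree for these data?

Character polarity is set by the outgroup: the derived state is whichever differs from the outgroup's state, so for III the derived state is 'no', and for the remaining characters it is 'yes'.
All ingroup taxa share the derived state 'yes' for I; it defines the ingroup but does not resolve relationships within it.
II (derived state 'yes') is shared by C and M — a synapomorphy uniting that clade.
III: derived state 'no' in C only — an autapomorphy, so it tells us nothing about relationships among taxa.
Most parsimonious ingroup topology: (A,(C,M)).
Changes per character on this tree: I: 1; II: 1; III: 1.
Total = 3.

3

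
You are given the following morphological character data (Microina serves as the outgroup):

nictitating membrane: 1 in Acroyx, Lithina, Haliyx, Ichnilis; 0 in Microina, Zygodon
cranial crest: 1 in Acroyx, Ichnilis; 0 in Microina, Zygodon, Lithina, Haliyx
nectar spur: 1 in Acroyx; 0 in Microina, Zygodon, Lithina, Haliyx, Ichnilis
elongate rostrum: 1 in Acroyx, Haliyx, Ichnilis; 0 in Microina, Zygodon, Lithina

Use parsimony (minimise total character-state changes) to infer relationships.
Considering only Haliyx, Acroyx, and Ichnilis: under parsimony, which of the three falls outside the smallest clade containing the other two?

The outgroup has state '0' for every character, so '1' is the derived state throughout.
nictitating membrane: derived state '1' in Acroyx, Haliyx, Ichnilis, and Lithina only — synapomorphy for {Acroyx, Haliyx, Ichnilis, Lithina}.
Only Acroyx and Ichnilis show the derived state '1' for cranial crest, supporting them as a clade.
nectar spur (derived state '1') is unique to Acroyx (autapomorphy; uninformative for grouping).
elongate rostrum (derived state '1') is shared by Acroyx, Haliyx, and Ichnilis — a synapomorphy uniting that clade.
Most parsimonious ingroup topology: ((((Acroyx,Ichnilis),Haliyx),Lithina),Zygodon).
Ichnilis and Acroyx share a more recent common ancestor with each other than either does with Haliyx, so Haliyx is the least closely related of the three.

Haliyx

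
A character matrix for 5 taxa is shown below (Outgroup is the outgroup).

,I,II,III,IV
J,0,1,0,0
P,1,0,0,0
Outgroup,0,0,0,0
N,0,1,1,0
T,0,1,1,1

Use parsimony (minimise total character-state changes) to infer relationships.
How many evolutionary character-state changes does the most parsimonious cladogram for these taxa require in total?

The outgroup has state '0' for every character, so '1' is the derived state throughout.
I: derived state '1' in P only — an autapomorphy, so it tells us nothing about relationships among taxa.
II: derived state '1' in J, N, and T only — synapomorphy for {J, N, T}.
III (derived state '1') is shared by N and T — a synapomorphy uniting that clade.
IV (derived state '1') is unique to T (autapomorphy; uninformative for grouping).
Most parsimonious ingroup topology: (P,((T,N),J)).
Changes per character on this tree: I: 1; II: 1; III: 1; IV: 1.
Total = 4.

4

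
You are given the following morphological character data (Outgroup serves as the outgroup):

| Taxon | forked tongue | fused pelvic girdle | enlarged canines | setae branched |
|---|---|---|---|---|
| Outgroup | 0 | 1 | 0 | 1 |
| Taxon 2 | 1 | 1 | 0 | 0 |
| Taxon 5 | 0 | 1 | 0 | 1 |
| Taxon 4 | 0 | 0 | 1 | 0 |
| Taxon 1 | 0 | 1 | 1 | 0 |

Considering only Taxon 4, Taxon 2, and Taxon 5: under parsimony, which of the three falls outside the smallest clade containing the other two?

Character polarity is set by the outgroup: the derived state is whichever differs from the outgroup's state, so for fused pelvic girdle, setae branched the derived state is '0', and for the remaining characters it is '1'.
forked tongue: derived state '1' in Taxon 2 only — an autapomorphy, so it tells us nothing about relationships among taxa.
fused pelvic girdle (derived state '0') is unique to Taxon 4 (autapomorphy; uninformative for grouping).
enlarged canines: derived state '1' in Taxon 1 and Taxon 4 only — synapomorphy for {Taxon 1, Taxon 4}.
setae branched: derived state '0' in Taxon 1, Taxon 2, and Taxon 4 only — synapomorphy for {Taxon 1, Taxon 2, Taxon 4}.
Most parsimonious ingroup topology: ((Taxon 2,(Taxon 4,Taxon 1)),Taxon 5).
Taxon 4 and Taxon 2 share a more recent common ancestor with each other than either does with Taxon 5, so Taxon 5 is the least closely related of the three.

Taxon 5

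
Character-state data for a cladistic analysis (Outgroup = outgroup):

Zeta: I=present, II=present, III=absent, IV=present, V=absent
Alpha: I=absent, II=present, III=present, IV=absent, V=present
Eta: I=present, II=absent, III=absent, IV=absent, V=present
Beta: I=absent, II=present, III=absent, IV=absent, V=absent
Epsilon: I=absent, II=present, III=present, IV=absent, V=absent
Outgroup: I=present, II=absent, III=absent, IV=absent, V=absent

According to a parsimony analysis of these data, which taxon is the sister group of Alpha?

Epsilon

Character polarity is set by the outgroup: the derived state is whichever differs from the outgroup's state, so for I the derived state is 'absent', and for the remaining characters it is 'present'.
Only Alpha, Beta, and Epsilon show the derived state 'absent' for I, supporting them as a clade.
II (derived state 'present') is shared by Alpha, Beta, Epsilon, and Zeta — a synapomorphy uniting that clade.
III: derived state 'present' in Alpha and Epsilon only — synapomorphy for {Alpha, Epsilon}.
IV: derived state 'present' in Zeta only — an autapomorphy, so it tells us nothing about relationships among taxa.
V (state 'present') occurs in Alpha and Eta but conflicts with the nesting implied by the other characters — most parsimoniously interpreted as homoplasy.
Most parsimonious ingroup topology: ((((Alpha,Epsilon),Beta),Zeta),Eta).
Alpha and Epsilon form a cherry on this tree, so they are sister taxa.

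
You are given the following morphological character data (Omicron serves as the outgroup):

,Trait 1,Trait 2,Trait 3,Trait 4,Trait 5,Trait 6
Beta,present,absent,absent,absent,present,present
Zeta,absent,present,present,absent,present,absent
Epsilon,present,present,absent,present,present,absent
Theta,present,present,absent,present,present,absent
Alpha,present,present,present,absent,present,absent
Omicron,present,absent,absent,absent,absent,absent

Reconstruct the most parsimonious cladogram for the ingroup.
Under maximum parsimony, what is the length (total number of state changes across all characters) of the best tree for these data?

6

Character polarity is set by the outgroup: the derived state is whichever differs from the outgroup's state, so for Trait 1 the derived state is 'absent', and for the remaining characters it is 'present'.
Trait 1 (derived state 'absent') is unique to Zeta (autapomorphy; uninformative for grouping).
Only Alpha, Epsilon, Theta, and Zeta show the derived state 'present' for Trait 2, supporting them as a clade.
Only Alpha and Zeta show the derived state 'present' for Trait 3, supporting them as a clade.
Trait 4 (derived state 'present') is shared by Epsilon and Theta — a synapomorphy uniting that clade.
Trait 5 (derived state 'present') is shared by all ingroup taxa — unites the whole ingroup.
Trait 6: derived state 'present' in Beta only — an autapomorphy, so it tells us nothing about relationships among taxa.
Most parsimonious ingroup topology: (((Alpha,Zeta),(Theta,Epsilon)),Beta).
Changes per character on this tree: Trait 1: 1; Trait 2: 1; Trait 3: 1; Trait 4: 1; Trait 5: 1; Trait 6: 1.
Total = 6.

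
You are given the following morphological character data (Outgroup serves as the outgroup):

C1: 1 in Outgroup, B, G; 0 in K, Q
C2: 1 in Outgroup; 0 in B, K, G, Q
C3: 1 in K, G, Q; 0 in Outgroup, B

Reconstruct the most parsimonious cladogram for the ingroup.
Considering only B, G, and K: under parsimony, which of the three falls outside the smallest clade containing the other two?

B

Character polarity is set by the outgroup: the derived state is whichever differs from the outgroup's state, so for C1, C2 the derived state is '0', and for the remaining characters it is '1'.
C1 (derived state '0') is shared by K and Q — a synapomorphy uniting that clade.
C2 (derived state '0') is shared by all ingroup taxa — unites the whole ingroup.
C3: derived state '1' in G, K, and Q only — synapomorphy for {G, K, Q}.
Most parsimonious ingroup topology: (B,((K,Q),G)).
K and G share a more recent common ancestor with each other than either does with B, so B is the least closely related of the three.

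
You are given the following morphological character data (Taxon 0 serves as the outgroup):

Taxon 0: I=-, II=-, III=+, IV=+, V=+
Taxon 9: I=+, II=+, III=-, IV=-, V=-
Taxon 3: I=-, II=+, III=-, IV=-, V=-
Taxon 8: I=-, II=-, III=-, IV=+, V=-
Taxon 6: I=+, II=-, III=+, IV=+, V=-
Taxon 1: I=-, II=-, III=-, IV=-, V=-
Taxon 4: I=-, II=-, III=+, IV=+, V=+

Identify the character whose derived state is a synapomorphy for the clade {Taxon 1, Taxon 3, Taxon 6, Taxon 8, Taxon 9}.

Character polarity is set by the outgroup: the derived state is whichever differs from the outgroup's state, so for III, IV, V the derived state is '-', and for the remaining characters it is '+'.
I groups Taxon 6 and Taxon 9, which is incompatible with the clades supported by the remaining characters; treating it as convergent (homoplasy) costs fewer steps than any alternative tree.
Only Taxon 3 and Taxon 9 show the derived state '+' for II, supporting them as a clade.
III (derived state '-') is shared by Taxon 1, Taxon 3, Taxon 8, and Taxon 9 — a synapomorphy uniting that clade.
IV: derived state '-' in Taxon 1, Taxon 3, and Taxon 9 only — synapomorphy for {Taxon 1, Taxon 3, Taxon 9}.
Only Taxon 1, Taxon 3, Taxon 6, Taxon 8, and Taxon 9 show the derived state '-' for V, supporting them as a clade.
Most parsimonious ingroup topology: (((((Taxon 9,Taxon 3),Taxon 1),Taxon 8),Taxon 6),Taxon 4).
The clade {Taxon 1, Taxon 3, Taxon 6, Taxon 8, Taxon 9} is supported by V: its derived state '-' occurs in exactly those taxa and in no other taxon (including the outgroup).

V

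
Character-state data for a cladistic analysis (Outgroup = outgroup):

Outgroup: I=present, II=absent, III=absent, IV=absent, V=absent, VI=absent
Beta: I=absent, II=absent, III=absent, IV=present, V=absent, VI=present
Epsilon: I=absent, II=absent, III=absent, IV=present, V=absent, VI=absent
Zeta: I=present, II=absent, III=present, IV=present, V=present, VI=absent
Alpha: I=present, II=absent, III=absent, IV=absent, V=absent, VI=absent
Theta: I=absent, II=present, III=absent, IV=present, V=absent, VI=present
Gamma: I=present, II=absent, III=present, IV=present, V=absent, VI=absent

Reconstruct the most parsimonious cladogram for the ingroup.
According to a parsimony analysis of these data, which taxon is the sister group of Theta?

Beta

Character polarity is set by the outgroup: the derived state is whichever differs from the outgroup's state, so for I the derived state is 'absent', and for the remaining characters it is 'present'.
I: derived state 'absent' in Beta, Epsilon, and Theta only — synapomorphy for {Beta, Epsilon, Theta}.
II: derived state 'present' in Theta only — an autapomorphy, so it tells us nothing about relationships among taxa.
Only Gamma and Zeta show the derived state 'present' for III, supporting them as a clade.
Only Beta, Epsilon, Gamma, Theta, and Zeta show the derived state 'present' for IV, supporting them as a clade.
V: derived state 'present' in Zeta only — an autapomorphy, so it tells us nothing about relationships among taxa.
Only Beta and Theta show the derived state 'present' for VI, supporting them as a clade.
Most parsimonious ingroup topology: ((((Beta,Theta),Epsilon),(Zeta,Gamma)),Alpha).
Theta and Beta form a cherry on this tree, so they are sister taxa.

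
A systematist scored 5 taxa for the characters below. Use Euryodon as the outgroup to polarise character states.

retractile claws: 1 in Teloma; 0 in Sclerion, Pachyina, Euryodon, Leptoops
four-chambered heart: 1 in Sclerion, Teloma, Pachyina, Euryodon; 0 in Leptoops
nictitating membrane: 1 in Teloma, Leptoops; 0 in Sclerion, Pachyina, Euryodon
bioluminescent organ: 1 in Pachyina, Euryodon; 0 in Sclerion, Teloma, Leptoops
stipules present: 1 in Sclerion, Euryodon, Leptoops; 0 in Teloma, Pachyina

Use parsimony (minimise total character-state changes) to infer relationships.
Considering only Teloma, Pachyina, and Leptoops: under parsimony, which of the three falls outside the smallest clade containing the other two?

Pachyina

Character polarity is set by the outgroup: the derived state is whichever differs from the outgroup's state, so for four-chambered heart, bioluminescent organ, stipules present the derived state is '0', and for the remaining characters it is '1'.
retractile claws (derived state '1') is unique to Teloma (autapomorphy; uninformative for grouping).
four-chambered heart: derived state '0' in Leptoops only — an autapomorphy, so it tells us nothing about relationships among taxa.
Only Leptoops and Teloma show the derived state '1' for nictitating membrane, supporting them as a clade.
bioluminescent organ: derived state '0' in Leptoops, Sclerion, and Teloma only — synapomorphy for {Leptoops, Sclerion, Teloma}.
stipules present (state '0') occurs in Pachyina and Teloma but conflicts with the nesting implied by the other characters — most parsimoniously interpreted as homoplasy.
Most parsimonious ingroup topology: ((Sclerion,(Teloma,Leptoops)),Pachyina).
Teloma and Leptoops share a more recent common ancestor with each other than either does with Pachyina, so Pachyina is the least closely related of the three.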